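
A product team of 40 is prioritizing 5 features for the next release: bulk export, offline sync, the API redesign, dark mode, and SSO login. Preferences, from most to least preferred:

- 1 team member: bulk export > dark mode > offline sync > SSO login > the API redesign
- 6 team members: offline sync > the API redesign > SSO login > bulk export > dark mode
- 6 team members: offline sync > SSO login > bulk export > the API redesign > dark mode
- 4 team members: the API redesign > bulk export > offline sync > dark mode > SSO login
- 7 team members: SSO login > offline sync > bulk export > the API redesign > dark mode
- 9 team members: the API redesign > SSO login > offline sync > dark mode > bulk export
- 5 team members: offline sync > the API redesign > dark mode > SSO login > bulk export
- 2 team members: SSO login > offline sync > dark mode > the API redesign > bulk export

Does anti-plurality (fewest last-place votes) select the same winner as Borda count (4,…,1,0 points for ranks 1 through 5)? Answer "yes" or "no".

yes

Anti-plurality — last-place votes: bulk export 16, offline sync 0, the API redesign 1, dark mode 19, SSO login 4. Winner: offline sync.
Borda — scores: bulk export 48, offline sync 123, the API redesign 100, dark mode 30, SSO login 99. Winner: offline sync.
The two methods agree.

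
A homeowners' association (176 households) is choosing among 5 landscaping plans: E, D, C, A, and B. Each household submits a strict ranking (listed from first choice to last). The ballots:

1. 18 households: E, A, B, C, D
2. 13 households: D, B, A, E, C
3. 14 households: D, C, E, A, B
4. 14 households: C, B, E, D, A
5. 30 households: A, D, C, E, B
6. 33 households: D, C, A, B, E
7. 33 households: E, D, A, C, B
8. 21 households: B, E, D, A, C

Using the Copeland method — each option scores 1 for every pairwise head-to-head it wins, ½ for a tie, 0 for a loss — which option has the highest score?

D

E: beats A and B; loses to D and C → score 2.
D: beats E, C, A, and B → score 4.
C: beats E and B; loses to D and A → score 2.
A: beats C and B; loses to E and D → score 2.
B: loses to E, D, C, and A → score 0.
D has the best pairwise record.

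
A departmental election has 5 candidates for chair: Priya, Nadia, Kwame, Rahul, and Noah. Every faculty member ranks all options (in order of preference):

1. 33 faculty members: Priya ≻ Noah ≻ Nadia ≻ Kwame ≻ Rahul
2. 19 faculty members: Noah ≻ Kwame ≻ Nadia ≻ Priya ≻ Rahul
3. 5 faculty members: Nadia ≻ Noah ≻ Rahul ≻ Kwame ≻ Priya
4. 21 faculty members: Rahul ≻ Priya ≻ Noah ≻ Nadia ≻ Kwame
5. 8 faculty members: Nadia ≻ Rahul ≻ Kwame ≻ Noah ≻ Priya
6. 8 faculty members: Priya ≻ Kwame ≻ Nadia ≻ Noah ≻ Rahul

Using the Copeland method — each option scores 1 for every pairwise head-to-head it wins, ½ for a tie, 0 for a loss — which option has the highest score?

Priya

Priya: beats Nadia, Kwame, Rahul, and Noah → score 4.
Nadia: beats Kwame and Rahul; loses to Priya and Noah → score 2.
Kwame: beats Rahul; loses to Priya, Nadia, and Noah → score 1.
Rahul: loses to Priya, Nadia, Kwame, and Noah → score 0.
Noah: beats Nadia, Kwame, and Rahul; loses to Priya → score 3.
Priya has the best pairwise record.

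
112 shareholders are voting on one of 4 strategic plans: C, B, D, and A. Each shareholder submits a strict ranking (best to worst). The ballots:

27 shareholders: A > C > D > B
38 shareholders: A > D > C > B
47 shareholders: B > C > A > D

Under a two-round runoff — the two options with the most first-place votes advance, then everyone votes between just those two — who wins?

A

Round 1 first-place votes: C 0, B 47, D 0, A 65.
A and B advance.
Runoff: A is preferred to B by 65 voters; B by 47.
A wins the runoff.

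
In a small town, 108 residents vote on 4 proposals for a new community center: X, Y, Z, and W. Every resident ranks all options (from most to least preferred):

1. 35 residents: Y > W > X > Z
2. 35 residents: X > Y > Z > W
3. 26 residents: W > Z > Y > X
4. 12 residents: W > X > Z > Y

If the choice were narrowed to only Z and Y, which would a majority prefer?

Voters preferring Z to Y: 38; preferring Y to Z: 70.
Y wins the head-to-head.

Y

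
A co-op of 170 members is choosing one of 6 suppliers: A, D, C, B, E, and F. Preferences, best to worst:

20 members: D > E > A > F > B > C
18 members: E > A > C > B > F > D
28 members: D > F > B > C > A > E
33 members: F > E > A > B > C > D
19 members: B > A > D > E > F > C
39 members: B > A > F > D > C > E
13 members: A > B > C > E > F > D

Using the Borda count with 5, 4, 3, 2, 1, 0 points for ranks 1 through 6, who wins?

A

A: 20·3 + 18·4 + 28·1 + 33·3 + 19·4 + 39·4 + 13·5 = 556
D: 20·5 + 18·0 + 28·5 + 33·0 + 19·3 + 39·2 + 13·0 = 375
C: 20·0 + 18·3 + 28·2 + 33·1 + 19·0 + 39·1 + 13·3 = 221
B: 20·1 + 18·2 + 28·3 + 33·2 + 19·5 + 39·5 + 13·4 = 548
E: 20·4 + 18·5 + 28·0 + 33·4 + 19·2 + 39·0 + 13·2 = 366
F: 20·2 + 18·1 + 28·4 + 33·5 + 19·1 + 39·3 + 13·1 = 484
A has the highest Borda score (556).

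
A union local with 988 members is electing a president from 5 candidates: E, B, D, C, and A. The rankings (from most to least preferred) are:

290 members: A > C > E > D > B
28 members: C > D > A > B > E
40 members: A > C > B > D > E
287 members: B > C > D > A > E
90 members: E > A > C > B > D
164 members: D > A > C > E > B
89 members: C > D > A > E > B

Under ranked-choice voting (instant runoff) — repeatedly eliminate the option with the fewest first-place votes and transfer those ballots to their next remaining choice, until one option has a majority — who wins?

Round 1: E 90, B 287, D 164, C 117, A 330. Eliminate E.
Round 2: B 287, D 164, C 117, A 420. Eliminate C.
Round 3: B 287, D 281, A 420. Eliminate D.
Round 4: B 287, A 701. A has a majority.

A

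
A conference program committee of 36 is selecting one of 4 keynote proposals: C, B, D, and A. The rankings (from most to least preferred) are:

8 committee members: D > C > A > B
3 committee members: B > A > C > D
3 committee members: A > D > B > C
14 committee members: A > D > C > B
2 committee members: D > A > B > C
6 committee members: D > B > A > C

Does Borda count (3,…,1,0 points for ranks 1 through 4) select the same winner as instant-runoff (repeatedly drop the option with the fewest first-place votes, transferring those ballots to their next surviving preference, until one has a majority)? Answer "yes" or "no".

Borda — scores: C 33, B 26, D 82, A 75. Winner: D.
Instant-runoff — R1 C 0, B 3, D 16, A 17 (C out); R2 B 3, D 16, A 17 (B out); R3 D 16, A 20 (A winner). Winner: A.
The two methods disagree.

no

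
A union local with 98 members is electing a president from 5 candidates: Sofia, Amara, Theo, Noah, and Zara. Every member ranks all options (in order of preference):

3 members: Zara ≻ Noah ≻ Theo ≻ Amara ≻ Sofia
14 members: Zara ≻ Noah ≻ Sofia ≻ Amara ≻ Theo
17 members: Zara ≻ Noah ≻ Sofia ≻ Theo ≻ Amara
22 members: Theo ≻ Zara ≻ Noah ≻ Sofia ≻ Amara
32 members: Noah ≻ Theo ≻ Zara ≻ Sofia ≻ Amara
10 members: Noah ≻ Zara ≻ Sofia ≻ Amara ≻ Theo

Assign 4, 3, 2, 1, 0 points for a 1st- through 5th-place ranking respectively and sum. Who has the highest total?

Sofia: 3·0 + 14·2 + 17·2 + 22·1 + 32·1 + 10·2 = 136
Amara: 3·1 + 14·1 + 17·0 + 22·0 + 32·0 + 10·1 = 27
Theo: 3·2 + 14·0 + 17·1 + 22·4 + 32·3 + 10·0 = 207
Noah: 3·3 + 14·3 + 17·3 + 22·2 + 32·4 + 10·4 = 314
Zara: 3·4 + 14·4 + 17·4 + 22·3 + 32·2 + 10·3 = 296
Noah has the highest Borda score (314).

Noah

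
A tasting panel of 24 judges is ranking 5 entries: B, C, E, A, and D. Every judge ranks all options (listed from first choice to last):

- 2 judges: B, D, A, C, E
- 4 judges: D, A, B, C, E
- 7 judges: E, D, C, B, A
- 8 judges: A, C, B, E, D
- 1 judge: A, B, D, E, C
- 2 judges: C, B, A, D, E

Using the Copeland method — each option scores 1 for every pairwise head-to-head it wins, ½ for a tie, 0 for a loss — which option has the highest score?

A

B: beats E and D; loses to C and A → score 2.
C: beats B and E; loses to A and D → score 2.
E: beats D; loses to B, C, and A → score 1.
A: beats B, C, and E; loses to D → score 3.
D: beats C and A; loses to B and E → score 2.
A has the best pairwise record.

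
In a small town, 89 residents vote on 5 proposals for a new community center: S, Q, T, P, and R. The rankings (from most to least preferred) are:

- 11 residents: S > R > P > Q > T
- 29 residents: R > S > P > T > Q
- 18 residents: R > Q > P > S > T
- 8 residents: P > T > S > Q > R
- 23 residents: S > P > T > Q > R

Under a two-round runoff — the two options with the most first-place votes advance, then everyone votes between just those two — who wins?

Round 1 first-place votes: S 34, Q 0, T 0, P 8, R 47.
R and S advance.
Runoff: R is preferred to S by 47 voters; S by 42.
R wins the runoff.

R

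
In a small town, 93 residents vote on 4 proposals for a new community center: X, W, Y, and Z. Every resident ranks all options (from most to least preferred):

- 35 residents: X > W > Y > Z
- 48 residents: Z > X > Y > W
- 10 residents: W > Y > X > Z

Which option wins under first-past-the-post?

Z

First-place votes: X 35, W 10, Y 0, Z 48.
Z has the most first-place votes.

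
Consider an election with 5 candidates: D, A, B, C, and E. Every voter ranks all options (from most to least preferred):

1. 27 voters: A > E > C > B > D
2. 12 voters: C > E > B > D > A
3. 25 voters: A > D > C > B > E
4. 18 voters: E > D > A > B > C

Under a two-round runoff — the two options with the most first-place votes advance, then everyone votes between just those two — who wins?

A

Round 1 first-place votes: D 0, A 52, B 0, C 12, E 18.
A and E advance.
Runoff: A is preferred to E by 52 voters; E by 30.
A wins the runoff.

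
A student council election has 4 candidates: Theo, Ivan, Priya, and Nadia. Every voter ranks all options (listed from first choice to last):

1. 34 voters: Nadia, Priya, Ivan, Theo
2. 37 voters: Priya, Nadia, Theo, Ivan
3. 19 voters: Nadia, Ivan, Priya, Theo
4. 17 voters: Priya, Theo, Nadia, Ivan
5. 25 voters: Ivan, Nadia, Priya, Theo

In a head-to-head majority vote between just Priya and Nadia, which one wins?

Nadia

Voters preferring Priya to Nadia: 54; preferring Nadia to Priya: 78.
Nadia wins the head-to-head.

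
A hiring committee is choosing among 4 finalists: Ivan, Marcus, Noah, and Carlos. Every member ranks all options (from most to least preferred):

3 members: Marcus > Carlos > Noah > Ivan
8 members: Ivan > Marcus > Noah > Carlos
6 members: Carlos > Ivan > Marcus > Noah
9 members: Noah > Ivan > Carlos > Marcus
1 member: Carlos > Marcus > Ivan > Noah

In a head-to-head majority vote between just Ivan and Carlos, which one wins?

Ivan

Voters preferring Ivan to Carlos: 17; preferring Carlos to Ivan: 10.
Ivan wins the head-to-head.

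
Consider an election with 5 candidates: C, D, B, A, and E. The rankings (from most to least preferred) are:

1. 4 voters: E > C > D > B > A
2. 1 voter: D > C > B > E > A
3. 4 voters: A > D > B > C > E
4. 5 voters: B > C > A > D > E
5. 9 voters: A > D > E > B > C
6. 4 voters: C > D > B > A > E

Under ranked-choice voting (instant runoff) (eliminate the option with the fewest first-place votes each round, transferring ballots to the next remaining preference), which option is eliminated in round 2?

Round 1: C 4, D 1, B 5, A 13, E 4. Eliminate D.
Round 2: C 5, B 5, A 13, E 4. Eliminate E.

E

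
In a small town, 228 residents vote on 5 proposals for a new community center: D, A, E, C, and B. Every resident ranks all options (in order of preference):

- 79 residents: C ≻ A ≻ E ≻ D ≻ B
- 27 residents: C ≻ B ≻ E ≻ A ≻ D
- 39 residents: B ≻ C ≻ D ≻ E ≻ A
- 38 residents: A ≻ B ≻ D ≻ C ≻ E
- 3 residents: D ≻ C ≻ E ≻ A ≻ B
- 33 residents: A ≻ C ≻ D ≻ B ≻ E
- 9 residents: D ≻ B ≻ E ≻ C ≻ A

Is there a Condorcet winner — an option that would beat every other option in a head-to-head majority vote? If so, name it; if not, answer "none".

C vs D: 178–50 for C.
C vs A: 157–71 for C.
C vs E: 219–9 for C.
C vs B: 142–86 for C.
C beats every other option head-to-head.

C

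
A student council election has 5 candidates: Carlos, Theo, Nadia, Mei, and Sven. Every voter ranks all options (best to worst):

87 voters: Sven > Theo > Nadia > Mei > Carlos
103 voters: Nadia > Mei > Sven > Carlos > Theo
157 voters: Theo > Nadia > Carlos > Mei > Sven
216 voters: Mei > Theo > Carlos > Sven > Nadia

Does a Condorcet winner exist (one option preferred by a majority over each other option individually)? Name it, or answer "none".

none

Checking pairwise contests:
Theo beats Carlos 460–103.
Mei beats Theo 319–244.
Theo beats Nadia 460–103.
Nadia beats Mei 347–216.
Carlos beats Sven 373–190.
Every option loses at least one head-to-head, so there is no Condorcet winner.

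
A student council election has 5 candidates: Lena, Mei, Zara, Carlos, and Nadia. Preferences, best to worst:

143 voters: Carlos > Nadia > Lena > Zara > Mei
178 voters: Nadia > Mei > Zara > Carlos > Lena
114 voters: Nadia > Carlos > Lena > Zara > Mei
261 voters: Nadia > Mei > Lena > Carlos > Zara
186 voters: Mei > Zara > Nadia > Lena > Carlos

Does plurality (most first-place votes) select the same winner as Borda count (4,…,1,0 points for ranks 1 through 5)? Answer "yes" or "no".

Plurality — first-place votes: Lena 0, Mei 186, Zara 0, Carlos 143, Nadia 553. Winner: Nadia.
Borda — scores: Lena 1222, Mei 2061, Zara 1171, Carlos 1353, Nadia 3013. Winner: Nadia.
The two methods agree.

yes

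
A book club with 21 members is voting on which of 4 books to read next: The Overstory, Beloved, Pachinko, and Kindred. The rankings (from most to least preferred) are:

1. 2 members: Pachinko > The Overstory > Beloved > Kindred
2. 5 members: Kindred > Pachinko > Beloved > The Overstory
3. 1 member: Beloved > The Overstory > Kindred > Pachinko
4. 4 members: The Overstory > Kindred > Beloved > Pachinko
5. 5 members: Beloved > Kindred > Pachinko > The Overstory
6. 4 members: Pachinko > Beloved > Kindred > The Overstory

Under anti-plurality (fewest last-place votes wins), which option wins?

Last-place votes: The Overstory 14, Beloved 0, Pachinko 5, Kindred 2.
Beloved is ranked last by the fewest voters, so Beloved wins.

Beloved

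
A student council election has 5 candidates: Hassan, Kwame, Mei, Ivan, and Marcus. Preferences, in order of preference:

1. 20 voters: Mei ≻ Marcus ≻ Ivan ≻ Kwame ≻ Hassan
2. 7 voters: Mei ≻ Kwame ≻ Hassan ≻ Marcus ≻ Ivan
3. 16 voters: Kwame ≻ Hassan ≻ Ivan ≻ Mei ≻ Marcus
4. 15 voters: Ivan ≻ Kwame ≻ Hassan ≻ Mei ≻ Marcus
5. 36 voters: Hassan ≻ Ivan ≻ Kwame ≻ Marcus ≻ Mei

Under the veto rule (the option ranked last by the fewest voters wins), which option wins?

Last-place votes: Hassan 20, Kwame 0, Mei 36, Ivan 7, Marcus 31.
Kwame is ranked last by the fewest voters, so Kwame wins.

Kwame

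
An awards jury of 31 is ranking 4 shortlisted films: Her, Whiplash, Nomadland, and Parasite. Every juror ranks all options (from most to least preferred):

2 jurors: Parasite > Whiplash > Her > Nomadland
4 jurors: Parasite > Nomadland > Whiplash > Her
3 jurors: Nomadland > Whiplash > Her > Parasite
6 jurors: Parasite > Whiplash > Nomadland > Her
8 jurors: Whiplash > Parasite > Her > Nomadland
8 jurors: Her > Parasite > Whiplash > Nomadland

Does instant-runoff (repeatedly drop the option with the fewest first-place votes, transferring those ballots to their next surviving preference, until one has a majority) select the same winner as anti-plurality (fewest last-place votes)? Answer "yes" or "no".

no

Instant-runoff — R1 Her 8, Whiplash 8, Nomadland 3, Parasite 12 (Nomadland out); R2 Her 8, Whiplash 11, Parasite 12 (Her out); R3 Whiplash 11, Parasite 20 (Parasite winner). Winner: Parasite.
Anti-plurality — last-place votes: Her 10, Whiplash 0, Nomadland 18, Parasite 3. Winner: Whiplash.
The two methods disagree.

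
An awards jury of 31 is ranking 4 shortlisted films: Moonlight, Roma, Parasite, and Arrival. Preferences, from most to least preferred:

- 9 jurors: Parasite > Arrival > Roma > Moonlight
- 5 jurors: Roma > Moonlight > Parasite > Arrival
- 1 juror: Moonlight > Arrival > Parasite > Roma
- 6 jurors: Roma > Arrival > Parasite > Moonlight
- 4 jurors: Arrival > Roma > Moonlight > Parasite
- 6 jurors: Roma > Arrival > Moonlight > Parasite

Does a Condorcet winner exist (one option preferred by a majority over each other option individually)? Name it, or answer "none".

Roma vs Moonlight: 30–1 for Roma.
Roma vs Parasite: 21–10 for Roma.
Roma vs Arrival: 17–14 for Roma.
Roma beats every other option head-to-head.

Roma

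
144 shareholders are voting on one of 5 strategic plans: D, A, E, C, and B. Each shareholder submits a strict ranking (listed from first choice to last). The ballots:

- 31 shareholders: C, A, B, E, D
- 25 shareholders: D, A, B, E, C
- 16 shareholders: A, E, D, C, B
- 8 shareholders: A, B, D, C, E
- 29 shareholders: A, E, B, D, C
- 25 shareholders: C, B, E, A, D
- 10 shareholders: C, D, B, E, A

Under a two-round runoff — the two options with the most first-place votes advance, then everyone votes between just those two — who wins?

A

Round 1 first-place votes: D 25, A 53, E 0, C 66, B 0.
C and A advance.
Runoff: C is preferred to A by 66 voters; A by 78.
A wins the runoff.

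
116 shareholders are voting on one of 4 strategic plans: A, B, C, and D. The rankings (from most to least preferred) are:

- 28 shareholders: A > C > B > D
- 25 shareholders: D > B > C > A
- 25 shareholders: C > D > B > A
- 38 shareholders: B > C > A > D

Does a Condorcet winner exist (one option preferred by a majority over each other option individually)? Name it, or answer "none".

B vs A: 88–28 for B.
B vs C: 63–53 for B.
B vs D: 66–50 for B.
B beats every other option head-to-head.

B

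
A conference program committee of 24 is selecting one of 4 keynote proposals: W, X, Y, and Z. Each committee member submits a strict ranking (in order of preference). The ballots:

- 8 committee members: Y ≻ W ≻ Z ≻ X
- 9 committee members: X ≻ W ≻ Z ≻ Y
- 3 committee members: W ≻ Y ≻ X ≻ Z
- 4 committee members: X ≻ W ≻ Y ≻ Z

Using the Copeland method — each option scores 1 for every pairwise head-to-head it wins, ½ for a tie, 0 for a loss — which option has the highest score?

X

W: beats Y and Z; loses to X → score 2.
X: beats W, Y, and Z → score 3.
Y: beats Z; loses to W and X → score 1.
Z: loses to W, X, and Y → score 0.
X has the best pairwise record.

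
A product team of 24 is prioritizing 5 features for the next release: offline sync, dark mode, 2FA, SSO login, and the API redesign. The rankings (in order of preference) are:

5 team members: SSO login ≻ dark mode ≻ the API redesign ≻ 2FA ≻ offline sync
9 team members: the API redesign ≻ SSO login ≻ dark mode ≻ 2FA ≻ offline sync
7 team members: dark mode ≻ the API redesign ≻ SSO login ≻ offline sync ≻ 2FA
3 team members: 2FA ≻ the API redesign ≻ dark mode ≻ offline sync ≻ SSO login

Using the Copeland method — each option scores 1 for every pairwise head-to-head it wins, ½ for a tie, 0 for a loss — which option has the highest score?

offline sync: loses to dark mode, 2FA, SSO login, and the API redesign → score 0.
dark mode: beats offline sync and 2FA; ties the API redesign; loses to SSO login → score 2.5.
2FA: beats offline sync; loses to dark mode, SSO login, and the API redesign → score 1.
SSO login: beats offline sync, dark mode, and 2FA; loses to the API redesign → score 3.
the API redesign: beats offline sync, 2FA, and SSO login; ties dark mode → score 3.5.
the API redesign has the best pairwise record.

the API redesign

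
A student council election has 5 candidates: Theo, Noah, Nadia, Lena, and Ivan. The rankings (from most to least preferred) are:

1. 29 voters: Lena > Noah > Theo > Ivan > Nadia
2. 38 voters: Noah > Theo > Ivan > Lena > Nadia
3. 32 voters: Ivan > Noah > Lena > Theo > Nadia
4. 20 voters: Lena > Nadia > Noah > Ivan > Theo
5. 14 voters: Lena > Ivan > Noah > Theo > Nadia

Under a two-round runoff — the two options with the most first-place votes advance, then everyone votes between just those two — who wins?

Noah

Round 1 first-place votes: Theo 0, Noah 38, Nadia 0, Lena 63, Ivan 32.
Lena and Noah advance.
Runoff: Lena is preferred to Noah by 63 voters; Noah by 70.
Noah wins the runoff.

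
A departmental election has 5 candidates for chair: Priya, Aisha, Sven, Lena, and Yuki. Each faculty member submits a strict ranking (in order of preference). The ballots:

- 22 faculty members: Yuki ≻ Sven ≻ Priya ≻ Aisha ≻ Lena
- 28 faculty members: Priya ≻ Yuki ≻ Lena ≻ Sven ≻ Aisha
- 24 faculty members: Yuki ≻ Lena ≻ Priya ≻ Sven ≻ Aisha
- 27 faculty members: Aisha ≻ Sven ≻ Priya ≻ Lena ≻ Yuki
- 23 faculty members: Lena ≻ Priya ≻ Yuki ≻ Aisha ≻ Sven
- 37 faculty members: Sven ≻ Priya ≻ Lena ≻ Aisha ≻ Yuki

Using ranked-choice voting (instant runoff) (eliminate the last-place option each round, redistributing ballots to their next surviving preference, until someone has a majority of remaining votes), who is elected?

Sven

Round 1: Priya 28, Aisha 27, Sven 37, Lena 23, Yuki 46. Eliminate Lena.
Round 2: Priya 51, Aisha 27, Sven 37, Yuki 46. Eliminate Aisha.
Round 3: Priya 51, Sven 64, Yuki 46. Eliminate Yuki.
Round 4: Priya 75, Sven 86. Sven has a majority.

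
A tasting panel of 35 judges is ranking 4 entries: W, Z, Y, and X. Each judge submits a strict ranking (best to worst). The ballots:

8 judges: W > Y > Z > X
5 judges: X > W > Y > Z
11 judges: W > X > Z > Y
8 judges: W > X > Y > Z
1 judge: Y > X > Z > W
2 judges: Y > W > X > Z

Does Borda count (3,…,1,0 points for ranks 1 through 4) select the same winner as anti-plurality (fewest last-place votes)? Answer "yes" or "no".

Borda — scores: W 95, Z 20, Y 38, X 57. Winner: W.
Anti-plurality — last-place votes: W 1, Z 15, Y 11, X 8. Winner: W.
The two methods agree.

yes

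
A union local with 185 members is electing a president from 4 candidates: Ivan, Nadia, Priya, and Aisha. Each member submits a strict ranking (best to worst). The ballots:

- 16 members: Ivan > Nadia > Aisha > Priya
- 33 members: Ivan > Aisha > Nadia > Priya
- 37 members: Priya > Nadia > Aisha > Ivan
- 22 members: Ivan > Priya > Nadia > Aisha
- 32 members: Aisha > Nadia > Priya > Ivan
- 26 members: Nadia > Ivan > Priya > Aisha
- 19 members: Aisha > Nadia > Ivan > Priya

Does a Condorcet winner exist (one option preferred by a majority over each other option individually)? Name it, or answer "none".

Nadia vs Ivan: 114–71 for Nadia.
Nadia vs Priya: 126–59 for Nadia.
Nadia vs Aisha: 101–84 for Nadia.
Nadia beats every other option head-to-head.

Nadia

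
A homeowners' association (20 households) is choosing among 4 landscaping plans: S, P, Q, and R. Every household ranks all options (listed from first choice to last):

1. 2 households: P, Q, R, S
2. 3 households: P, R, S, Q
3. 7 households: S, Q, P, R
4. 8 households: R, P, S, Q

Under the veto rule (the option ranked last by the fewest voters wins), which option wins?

Last-place votes: S 2, P 0, Q 11, R 7.
P is ranked last by the fewest voters, so P wins.

P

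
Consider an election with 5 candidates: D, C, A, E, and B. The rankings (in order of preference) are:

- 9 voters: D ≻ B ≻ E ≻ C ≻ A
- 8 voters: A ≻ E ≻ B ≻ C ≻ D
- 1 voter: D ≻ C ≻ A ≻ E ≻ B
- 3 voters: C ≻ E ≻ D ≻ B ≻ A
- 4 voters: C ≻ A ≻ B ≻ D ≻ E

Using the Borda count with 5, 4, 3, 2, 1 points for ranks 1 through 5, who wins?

B

D: 9·5 + 8·1 + 1·5 + 3·3 + 4·2 = 75
C: 9·2 + 8·2 + 1·4 + 3·5 + 4·5 = 73
A: 9·1 + 8·5 + 1·3 + 3·1 + 4·4 = 71
E: 9·3 + 8·4 + 1·2 + 3·4 + 4·1 = 77
B: 9·4 + 8·3 + 1·1 + 3·2 + 4·3 = 79
B has the highest Borda score (79).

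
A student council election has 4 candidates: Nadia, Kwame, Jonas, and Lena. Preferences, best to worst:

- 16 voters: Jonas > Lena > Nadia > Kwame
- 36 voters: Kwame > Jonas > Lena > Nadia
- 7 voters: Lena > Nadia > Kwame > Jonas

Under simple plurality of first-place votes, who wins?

First-place votes: Nadia 0, Kwame 36, Jonas 16, Lena 7.
Kwame has the most first-place votes.

Kwame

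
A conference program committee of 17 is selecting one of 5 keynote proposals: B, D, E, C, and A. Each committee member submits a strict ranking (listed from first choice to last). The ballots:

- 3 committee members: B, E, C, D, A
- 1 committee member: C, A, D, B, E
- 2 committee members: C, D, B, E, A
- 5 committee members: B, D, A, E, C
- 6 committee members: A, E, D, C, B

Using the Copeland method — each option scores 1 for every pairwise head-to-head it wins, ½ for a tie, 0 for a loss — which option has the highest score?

B: beats E and A; loses to D and C → score 2.
D: beats B, C, and A; loses to E → score 3.
E: beats D and C; loses to B and A → score 2.
C: beats B; loses to D, E, and A → score 1.
A: beats E and C; loses to B and D → score 2.
D has the best pairwise record.

D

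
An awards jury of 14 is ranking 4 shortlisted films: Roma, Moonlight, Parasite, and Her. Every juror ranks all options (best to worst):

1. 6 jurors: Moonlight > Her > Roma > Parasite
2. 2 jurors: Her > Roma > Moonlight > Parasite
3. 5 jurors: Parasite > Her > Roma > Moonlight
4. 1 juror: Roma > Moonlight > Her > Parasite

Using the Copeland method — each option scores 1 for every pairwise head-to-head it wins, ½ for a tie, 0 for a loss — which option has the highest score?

Roma: beats Moonlight and Parasite; loses to Her → score 2.
Moonlight: beats Parasite; ties Her; loses to Roma → score 1.5.
Parasite: loses to Roma, Moonlight, and Her → score 0.
Her: beats Roma and Parasite; ties Moonlight → score 2.5.
Her has the best pairwise record.

Her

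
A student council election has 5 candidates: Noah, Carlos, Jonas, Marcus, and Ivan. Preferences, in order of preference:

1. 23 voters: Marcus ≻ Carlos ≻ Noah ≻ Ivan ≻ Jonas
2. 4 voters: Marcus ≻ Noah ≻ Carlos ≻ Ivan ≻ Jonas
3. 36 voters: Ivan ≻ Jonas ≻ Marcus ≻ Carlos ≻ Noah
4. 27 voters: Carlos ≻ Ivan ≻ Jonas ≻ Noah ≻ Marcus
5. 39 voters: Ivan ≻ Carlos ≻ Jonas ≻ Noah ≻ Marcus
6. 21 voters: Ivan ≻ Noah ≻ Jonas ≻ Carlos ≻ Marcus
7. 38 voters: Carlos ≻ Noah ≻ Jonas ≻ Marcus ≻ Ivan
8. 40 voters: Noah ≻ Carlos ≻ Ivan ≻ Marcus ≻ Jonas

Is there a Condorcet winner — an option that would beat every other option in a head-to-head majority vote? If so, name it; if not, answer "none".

Carlos

Carlos vs Noah: 163–65 for Carlos.
Carlos vs Jonas: 171–57 for Carlos.
Carlos vs Marcus: 165–63 for Carlos.
Carlos vs Ivan: 132–96 for Carlos.
Carlos beats every other option head-to-head.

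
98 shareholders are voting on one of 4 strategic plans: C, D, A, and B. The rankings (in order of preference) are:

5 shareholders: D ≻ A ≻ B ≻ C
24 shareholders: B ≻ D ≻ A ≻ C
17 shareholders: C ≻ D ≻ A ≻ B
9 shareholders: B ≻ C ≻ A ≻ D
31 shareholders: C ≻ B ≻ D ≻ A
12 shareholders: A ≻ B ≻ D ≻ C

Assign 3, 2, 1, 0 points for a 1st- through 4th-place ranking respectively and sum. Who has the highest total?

B

C: 5·0 + 24·0 + 17·3 + 9·2 + 31·3 + 12·0 = 162
D: 5·3 + 24·2 + 17·2 + 9·0 + 31·1 + 12·1 = 140
A: 5·2 + 24·1 + 17·1 + 9·1 + 31·0 + 12·3 = 96
B: 5·1 + 24·3 + 17·0 + 9·3 + 31·2 + 12·2 = 190
B has the highest Borda score (190).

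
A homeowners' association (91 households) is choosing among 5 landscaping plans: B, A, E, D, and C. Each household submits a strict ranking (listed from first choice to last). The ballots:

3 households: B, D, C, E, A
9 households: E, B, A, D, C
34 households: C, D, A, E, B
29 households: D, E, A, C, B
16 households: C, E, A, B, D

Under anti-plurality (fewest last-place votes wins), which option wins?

E

Last-place votes: B 63, A 3, E 0, D 16, C 9.
E is ranked last by the fewest voters, so E wins.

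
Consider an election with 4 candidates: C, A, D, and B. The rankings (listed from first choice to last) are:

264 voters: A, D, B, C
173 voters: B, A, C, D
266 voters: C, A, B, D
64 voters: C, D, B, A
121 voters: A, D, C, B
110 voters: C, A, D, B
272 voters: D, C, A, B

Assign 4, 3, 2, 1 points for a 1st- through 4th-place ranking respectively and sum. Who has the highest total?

C: 264·1 + 173·2 + 266·4 + 64·4 + 121·2 + 110·4 + 272·3 = 3428
A: 264·4 + 173·3 + 266·3 + 64·1 + 121·4 + 110·3 + 272·2 = 3795
D: 264·3 + 173·1 + 266·1 + 64·3 + 121·3 + 110·2 + 272·4 = 3094
B: 264·2 + 173·4 + 266·2 + 64·2 + 121·1 + 110·1 + 272·1 = 2383
A has the highest Borda score (3795).

A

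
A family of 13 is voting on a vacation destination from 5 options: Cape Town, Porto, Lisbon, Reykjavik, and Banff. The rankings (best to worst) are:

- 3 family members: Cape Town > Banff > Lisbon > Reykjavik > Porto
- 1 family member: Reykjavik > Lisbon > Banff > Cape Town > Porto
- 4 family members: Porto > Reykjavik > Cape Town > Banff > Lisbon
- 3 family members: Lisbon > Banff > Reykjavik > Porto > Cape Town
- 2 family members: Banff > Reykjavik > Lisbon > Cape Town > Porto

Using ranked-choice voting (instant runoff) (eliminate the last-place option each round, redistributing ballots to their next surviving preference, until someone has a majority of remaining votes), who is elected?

Lisbon

Round 1: Cape Town 3, Porto 4, Lisbon 3, Reykjavik 1, Banff 2. Eliminate Reykjavik.
Round 2: Cape Town 3, Porto 4, Lisbon 4, Banff 2. Eliminate Banff.
Round 3: Cape Town 3, Porto 4, Lisbon 6. Eliminate Cape Town.
Round 4: Porto 4, Lisbon 9. Lisbon has a majority.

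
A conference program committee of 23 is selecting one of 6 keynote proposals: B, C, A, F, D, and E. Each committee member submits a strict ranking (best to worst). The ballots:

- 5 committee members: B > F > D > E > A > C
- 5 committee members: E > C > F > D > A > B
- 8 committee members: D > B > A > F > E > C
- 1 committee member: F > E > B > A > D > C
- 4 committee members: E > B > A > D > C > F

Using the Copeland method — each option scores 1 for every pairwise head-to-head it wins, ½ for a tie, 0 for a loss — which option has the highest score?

D

B: beats C, A, F, and E; loses to D → score 4.
C: loses to B, A, F, D, and E → score 0.
A: beats C and F; loses to B, D, and E → score 2.
F: beats C and E; loses to B, A, and D → score 2.
D: beats B, C, A, F, and E → score 5.
E: beats C and A; loses to B, F, and D → score 2.
D has the best pairwise record.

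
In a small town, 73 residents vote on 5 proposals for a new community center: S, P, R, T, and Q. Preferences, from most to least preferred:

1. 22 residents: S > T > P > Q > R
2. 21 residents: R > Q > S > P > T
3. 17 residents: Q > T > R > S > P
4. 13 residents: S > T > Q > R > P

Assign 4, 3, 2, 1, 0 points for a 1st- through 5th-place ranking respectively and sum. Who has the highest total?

S: 22·4 + 21·2 + 17·1 + 13·4 = 199
P: 22·2 + 21·1 + 17·0 + 13·0 = 65
R: 22·0 + 21·4 + 17·2 + 13·1 = 131
T: 22·3 + 21·0 + 17·3 + 13·3 = 156
Q: 22·1 + 21·3 + 17·4 + 13·2 = 179
S has the highest Borda score (199).

S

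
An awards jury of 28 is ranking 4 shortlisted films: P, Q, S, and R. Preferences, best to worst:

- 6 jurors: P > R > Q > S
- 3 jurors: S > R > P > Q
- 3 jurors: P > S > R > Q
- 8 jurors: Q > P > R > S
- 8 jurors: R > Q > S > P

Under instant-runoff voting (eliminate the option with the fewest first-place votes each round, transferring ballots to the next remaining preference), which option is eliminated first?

S

Round 1: P 9, Q 8, S 3, R 8. Eliminate S.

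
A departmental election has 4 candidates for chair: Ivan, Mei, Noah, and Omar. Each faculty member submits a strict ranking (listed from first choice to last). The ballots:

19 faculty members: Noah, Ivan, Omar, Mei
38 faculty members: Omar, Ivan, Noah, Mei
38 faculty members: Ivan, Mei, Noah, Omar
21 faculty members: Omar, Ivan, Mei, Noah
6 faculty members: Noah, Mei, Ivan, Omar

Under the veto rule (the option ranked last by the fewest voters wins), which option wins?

Ivan

Last-place votes: Ivan 0, Mei 57, Noah 21, Omar 44.
Ivan is ranked last by the fewest voters, so Ivan wins.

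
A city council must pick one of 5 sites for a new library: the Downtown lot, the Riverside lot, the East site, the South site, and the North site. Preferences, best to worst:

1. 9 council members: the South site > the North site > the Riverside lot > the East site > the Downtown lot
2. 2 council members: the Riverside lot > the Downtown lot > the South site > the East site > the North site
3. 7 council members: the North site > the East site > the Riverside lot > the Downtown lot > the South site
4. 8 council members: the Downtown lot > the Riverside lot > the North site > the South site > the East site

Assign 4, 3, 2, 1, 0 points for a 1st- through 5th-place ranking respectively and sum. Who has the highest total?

the North site

the Downtown lot: 9·0 + 2·3 + 7·1 + 8·4 = 45
the Riverside lot: 9·2 + 2·4 + 7·2 + 8·3 = 64
the East site: 9·1 + 2·1 + 7·3 + 8·0 = 32
the South site: 9·4 + 2·2 + 7·0 + 8·1 = 48
the North site: 9·3 + 2·0 + 7·4 + 8·2 = 71
the North site has the highest Borda score (71).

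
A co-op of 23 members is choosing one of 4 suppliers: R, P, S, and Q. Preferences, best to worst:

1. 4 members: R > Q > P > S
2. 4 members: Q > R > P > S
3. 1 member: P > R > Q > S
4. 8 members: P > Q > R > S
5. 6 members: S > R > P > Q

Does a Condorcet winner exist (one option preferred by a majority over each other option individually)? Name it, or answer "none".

Checking pairwise contests:
Q beats R 12–11.
R beats P 14–9.
R beats S 17–6.
P beats Q 15–8.
Every option loses at least one head-to-head, so there is no Condorcet winner.

none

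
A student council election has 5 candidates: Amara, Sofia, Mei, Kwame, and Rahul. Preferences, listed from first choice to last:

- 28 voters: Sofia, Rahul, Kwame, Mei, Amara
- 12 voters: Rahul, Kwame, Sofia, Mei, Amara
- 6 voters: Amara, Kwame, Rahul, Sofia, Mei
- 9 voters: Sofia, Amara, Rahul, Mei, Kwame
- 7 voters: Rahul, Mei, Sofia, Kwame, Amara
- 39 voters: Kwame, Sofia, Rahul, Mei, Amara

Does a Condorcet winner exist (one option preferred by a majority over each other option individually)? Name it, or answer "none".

Checking pairwise contests:
Sofia beats Amara 95–6.
Kwame beats Sofia 57–44.
Sofia beats Mei 94–7.
Rahul beats Kwame 56–45.
Sofia beats Rahul 76–25.
Every option loses at least one head-to-head, so there is no Condorcet winner.

none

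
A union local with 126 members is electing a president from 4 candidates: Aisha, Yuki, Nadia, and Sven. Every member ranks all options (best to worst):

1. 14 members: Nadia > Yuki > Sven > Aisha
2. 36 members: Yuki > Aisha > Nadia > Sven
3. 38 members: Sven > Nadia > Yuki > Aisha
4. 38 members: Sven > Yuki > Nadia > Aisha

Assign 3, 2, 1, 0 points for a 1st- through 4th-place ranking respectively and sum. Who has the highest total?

Aisha: 14·0 + 36·2 + 38·0 + 38·0 = 72
Yuki: 14·2 + 36·3 + 38·1 + 38·2 = 250
Nadia: 14·3 + 36·1 + 38·2 + 38·1 = 192
Sven: 14·1 + 36·0 + 38·3 + 38·3 = 242
Yuki has the highest Borda score (250).

Yuki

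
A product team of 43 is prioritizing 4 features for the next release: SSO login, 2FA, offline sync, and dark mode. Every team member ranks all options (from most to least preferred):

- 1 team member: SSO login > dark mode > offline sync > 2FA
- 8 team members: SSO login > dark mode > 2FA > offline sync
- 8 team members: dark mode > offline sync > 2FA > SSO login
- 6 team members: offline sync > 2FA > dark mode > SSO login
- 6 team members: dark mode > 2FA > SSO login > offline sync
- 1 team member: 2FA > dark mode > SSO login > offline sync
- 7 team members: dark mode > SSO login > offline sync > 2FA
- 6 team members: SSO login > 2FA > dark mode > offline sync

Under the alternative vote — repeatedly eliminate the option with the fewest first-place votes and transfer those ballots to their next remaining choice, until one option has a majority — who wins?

dark mode

Round 1: SSO login 15, 2FA 1, offline sync 6, dark mode 21. Eliminate 2FA.
Round 2: SSO login 15, offline sync 6, dark mode 22. Dark mode has a majority.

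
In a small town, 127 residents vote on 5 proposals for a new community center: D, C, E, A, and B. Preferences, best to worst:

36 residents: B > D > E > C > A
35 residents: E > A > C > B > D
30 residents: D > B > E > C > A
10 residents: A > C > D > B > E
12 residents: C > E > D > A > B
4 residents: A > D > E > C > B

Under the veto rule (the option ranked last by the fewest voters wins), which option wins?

C

Last-place votes: D 35, C 0, E 10, A 66, B 16.
C is ranked last by the fewest voters, so C wins.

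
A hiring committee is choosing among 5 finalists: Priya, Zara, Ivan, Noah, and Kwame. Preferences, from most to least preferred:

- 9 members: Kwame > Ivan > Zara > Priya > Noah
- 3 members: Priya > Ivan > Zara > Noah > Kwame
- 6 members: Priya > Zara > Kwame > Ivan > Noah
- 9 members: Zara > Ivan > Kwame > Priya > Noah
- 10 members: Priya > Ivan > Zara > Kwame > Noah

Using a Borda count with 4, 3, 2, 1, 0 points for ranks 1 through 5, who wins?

Ivan

Priya: 9·1 + 3·4 + 6·4 + 9·1 + 10·4 = 94
Zara: 9·2 + 3·2 + 6·3 + 9·4 + 10·2 = 98
Ivan: 9·3 + 3·3 + 6·1 + 9·3 + 10·3 = 99
Noah: 9·0 + 3·1 + 6·0 + 9·0 + 10·0 = 3
Kwame: 9·4 + 3·0 + 6·2 + 9·2 + 10·1 = 76
Ivan has the highest Borda score (99).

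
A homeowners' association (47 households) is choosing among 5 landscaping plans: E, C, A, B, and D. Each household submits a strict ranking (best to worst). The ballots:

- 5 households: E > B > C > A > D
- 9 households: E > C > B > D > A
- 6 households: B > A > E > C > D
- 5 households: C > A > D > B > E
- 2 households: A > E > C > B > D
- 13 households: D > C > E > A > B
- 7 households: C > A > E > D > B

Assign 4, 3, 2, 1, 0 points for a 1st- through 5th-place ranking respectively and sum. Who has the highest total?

C

E: 5·4 + 9·4 + 6·2 + 5·0 + 2·3 + 13·2 + 7·2 = 114
C: 5·2 + 9·3 + 6·1 + 5·4 + 2·2 + 13·3 + 7·4 = 134
A: 5·1 + 9·0 + 6·3 + 5·3 + 2·4 + 13·1 + 7·3 = 80
B: 5·3 + 9·2 + 6·4 + 5·1 + 2·1 + 13·0 + 7·0 = 64
D: 5·0 + 9·1 + 6·0 + 5·2 + 2·0 + 13·4 + 7·1 = 78
C has the highest Borda score (134).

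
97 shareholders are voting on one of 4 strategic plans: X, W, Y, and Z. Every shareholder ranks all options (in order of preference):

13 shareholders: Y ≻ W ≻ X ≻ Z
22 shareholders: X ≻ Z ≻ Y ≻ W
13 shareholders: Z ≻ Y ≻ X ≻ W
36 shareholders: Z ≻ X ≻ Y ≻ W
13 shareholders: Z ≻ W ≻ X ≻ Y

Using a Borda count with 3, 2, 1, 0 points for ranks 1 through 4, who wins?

Z

X: 13·1 + 22·3 + 13·1 + 36·2 + 13·1 = 177
W: 13·2 + 22·0 + 13·0 + 36·0 + 13·2 = 52
Y: 13·3 + 22·1 + 13·2 + 36·1 + 13·0 = 123
Z: 13·0 + 22·2 + 13·3 + 36·3 + 13·3 = 230
Z has the highest Borda score (230).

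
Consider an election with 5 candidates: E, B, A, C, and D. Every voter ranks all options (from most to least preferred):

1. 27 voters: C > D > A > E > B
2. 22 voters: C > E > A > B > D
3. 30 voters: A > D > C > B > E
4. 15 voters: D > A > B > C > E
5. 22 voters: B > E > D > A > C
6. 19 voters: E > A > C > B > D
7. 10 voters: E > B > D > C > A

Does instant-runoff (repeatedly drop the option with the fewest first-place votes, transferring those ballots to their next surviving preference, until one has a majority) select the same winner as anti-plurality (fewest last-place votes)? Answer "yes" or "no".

Instant-runoff — R1 E 29, B 22, A 30, C 49, D 15 (D out); R2 E 29, B 22, A 45, C 49 (B out); R3 E 51, A 45, C 49 (A out); R4 E 51, C 94 (C winner). Winner: C.
Anti-plurality — last-place votes: E 45, B 27, A 10, C 22, D 41. Winner: A.
The two methods disagree.

no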